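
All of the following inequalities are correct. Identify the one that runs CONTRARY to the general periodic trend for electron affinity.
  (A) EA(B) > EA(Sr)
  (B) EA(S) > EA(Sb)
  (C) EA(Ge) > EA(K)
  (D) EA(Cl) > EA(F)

(D)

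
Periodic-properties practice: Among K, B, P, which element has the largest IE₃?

K

Consider each +2 ion: K²⁺ is already 1 electron into the core; B²⁺ still has 1 valence electron; P²⁺ still has 3 valence electrons.
Pulling an electron out of a noble-gas core costs far more than removing a remaining valence electron, so K sits at the high end of IE_3.
Valence configurations: B²⁺ [He]2s¹, P²⁺ [Ne]3s²3p¹.
Tabulated IE_3 (kJ/mol): K 4420, B 3660, P 2914.
So the third ionization energies run P < B < K.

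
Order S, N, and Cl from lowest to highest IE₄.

IE_4 is the cost of taking one more electron from the +3 cation: S³⁺ still has 3 valence electrons; N³⁺ still has 2 valence electrons; Cl³⁺ still has 4 valence electrons.
All are still removing valence electrons, so compare the +3 ions as you would atoms: IE_4 generally rises across a period (higher Z_eff) and falls down a group (larger shell), subject to the usual subshell exceptions.
Valence configurations: S³⁺ [Ne]3s²3p¹, N³⁺ [He]2s², Cl³⁺ [Ne]3s²3p².
The numbers (kJ/mol): S 4556, N 7475, Cl 5159.
So the fourth ionization energies run S < Cl < N.

S, Cl, N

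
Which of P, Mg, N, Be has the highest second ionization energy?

N

IE_2 is the cost of taking one more electron from the +1 cation: P⁺ still has 4 valence electrons; Mg⁺ still has 1 valence electron; N⁺ still has 4 valence electrons; Be⁺ still has 1 valence electron.
All are still removing valence electrons, so compare the +1 ions as you would atoms: IE_2 generally rises across a period (higher Z_eff) and falls down a group (larger shell), subject to the usual subshell exceptions.
Valence configurations: P⁺ [Ne]3s²3p², Mg⁺ [Ne]3s¹, N⁺ [He]2s²2p², Be⁺ [He]2s¹.
Tabulated IE_2 (kJ/mol): P 1907, Mg 1451, N 2856, Be 1757.
Putting it together, IE_2: Mg < Be < P < N.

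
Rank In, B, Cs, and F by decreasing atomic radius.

Cs > In > B > F

B is in period 2, group 13; F is in period 2, group 17; In is in period 5, group 13; Cs is in period 6, group 1.
Moving right in a period, electrons are added to the same shell under a stronger nuclear pull, so atoms get smaller; moving down, a new shell is opened and atoms get larger.
Here both period and group differ, so the two effects have to be weighed against each other.
B > F: B lies to the left of F in period 2, so the across-period effect alone puts B larger.
In > B: In sits below B in group 13, so the down-group effect alone puts In larger.
Cs > In: relative to In, both the across-period and down-group shifts push Cs's atomic radius up.
Approximate values (pm): B 85, F 64, In 142, Cs 232.
So from largest to smallest: Cs > In > B > F.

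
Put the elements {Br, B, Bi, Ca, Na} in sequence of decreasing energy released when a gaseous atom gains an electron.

Br > Bi > Na > B > Ca

B is in period 2, group 13; Na is in period 3, group 1; Ca is in period 4, group 2; Br is in period 4, group 17; Bi is in period 6, group 15.
Electron affinity generally becomes more exothermic across a period toward the halogens and less exothermic down a group.
These span different periods and groups, so the two trends combine.
B > Ca: relative to Ca, both the across-period and down-group shifts push B's electron affinity up.
Na > B: this pair runs against the simple trend — see the exception note.
Bi > Na: period and group pull opposite ways; the across-period shift dominates (91 vs 53 kJ/mol).
Br > Bi: both effects reinforce here, so Br is clearly the higher of the two.
Note the exception: Na has a higher electron affinity than B, contrary to the simple trend — B's ns²np¹ configuration gives only a small electron affinity — the sparsely filled np subshell binds an added electron weakly.
For reference (kJ/mol): B 27, Na 53, Ca 2, Br 325, Bi 91.
So from highest to lowest: Br > Bi > Na > B > Ca.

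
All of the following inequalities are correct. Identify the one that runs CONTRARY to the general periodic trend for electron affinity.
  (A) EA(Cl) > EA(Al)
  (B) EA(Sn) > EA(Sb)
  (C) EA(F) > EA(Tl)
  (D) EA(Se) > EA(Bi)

(B)

The general trend: electron affinity increases across a period and decreases down a group.
(A) Cl (period 3, group 17) vs Al (period 3, group 13): the stated order agrees with the simple trend.
(B) Sn (period 5, group 14) vs Sb (period 5, group 15): the stated order contradicts the simple trend.
(C) F (period 2, group 17) vs Tl (period 6, group 13): the stated order agrees with the simple trend.
(D) Se (period 4, group 16) vs Bi (period 6, group 15): the stated order agrees with the simple trend.
The exception is (B): adding an electron to Sb's half-filled 5p³ is unfavourable, so Sn has the more exothermic EA.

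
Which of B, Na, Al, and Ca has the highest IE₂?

Na

The second ionization energy removes an electron from the +1 ion. For each element: B⁺ still has 2 valence electrons; Na⁺ is the bare [Ne] core; Al⁺ still has 2 valence electrons; Ca⁺ still has 1 valence electron.
Core electrons are held far more tightly than valence electrons, so Na tops the IE_2 order.
Valence configurations: B⁺ [He]2s², Al⁺ [Ne]3s², Ca⁺ [Ar]4s¹.
Tabulated IE_2 (kJ/mol): B 2427, Na 4562, Al 1817, Ca 1145.
Putting it together, IE_2: Ca < Al < B < Na.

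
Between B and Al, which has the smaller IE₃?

Al

IE_3 is the cost of taking one more electron from the +2 cation: B²⁺ still has 1 valence electron; Al²⁺ still has 1 valence electron.
All are still removing valence electrons, so compare the +2 ions as you would atoms: IE_3 generally rises across a period (higher Z_eff) and falls down a group (larger shell), subject to the usual subshell exceptions.
Valence configurations: B²⁺ [He]2s¹, Al²⁺ [Ne]3s¹.
Approximate IE_3 values (kJ/mol): B 3660, Al 2745.
So the third ionization energies run Al < B.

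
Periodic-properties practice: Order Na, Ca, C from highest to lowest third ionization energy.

Na, Ca, C

After 2 electrons have been removed, what remains? Na²⁺ is already 1 electron into the core; Ca²⁺ is the bare [Ar] core; C²⁺ still has 2 valence electrons.
Breaking into a closed-shell core is much more expensive than removing a leftover valence electron — Ca and Na have the largest IE_3 here.
Tabulated IE_3 (kJ/mol): Na 6910, Ca 4912, C 4620.
So the third ionization energies run C < Ca < Na.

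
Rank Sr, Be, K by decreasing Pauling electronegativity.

Electronegativity increases across a period and decreases down a group, tracking effective nuclear charge and atomic size.
Neither a single period nor a single group — weigh both effects.
Sr > K: period and group pull opposite ways; the across-period shift dominates (0.95 vs 0.82).
Be > Sr: Be sits above Sr in group 2, so the down-group effect alone puts Be higher.
For reference (Pauling): Be 1.57, K 0.82, Sr 0.95.
So from highest to lowest: Be > Sr > K.

Be, Sr, K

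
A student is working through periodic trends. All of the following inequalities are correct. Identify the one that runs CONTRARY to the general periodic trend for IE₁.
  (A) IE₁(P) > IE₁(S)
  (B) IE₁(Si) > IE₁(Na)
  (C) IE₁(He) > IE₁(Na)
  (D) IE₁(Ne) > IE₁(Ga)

(A)

The general trend: IE₁ increases across a period and decreases down a group.
(A) P (period 3, group 15) vs S (period 3, group 16): the stated order contradicts the simple trend.
(B) Si (period 3, group 14) vs Na (period 3, group 1): the stated order agrees with the simple trend.
(C) He (period 1, group 18) vs Na (period 3, group 1): the stated order agrees with the simple trend.
(D) Ne (period 2, group 18) vs Ga (period 4, group 13): the stated order agrees with the simple trend.
The exception is (A): S (3p⁴) ionizes more easily than half-filled P (3p³) because the paired 3p electron in S is pushed out by e⁻–e⁻ repulsion.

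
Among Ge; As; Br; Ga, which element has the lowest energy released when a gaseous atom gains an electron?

Ga

Ga is in period 4, group 13; Ge is in period 4, group 14; As is in period 4, group 15; Br is in period 4, group 17.
EA tends to increase across a period and decrease down a group, though the pattern is less regular than for IE or radius.
All lie in period 4; the across-period trend (electron affinity increases left to right) applies, with the exception below.
Note the exception: Ge has a higher electron affinity than As, contrary to the simple trend — adding an electron to As's half-filled 4p³ is unfavourable, so Ge (4p²) has the more exothermic EA.
Approximate values (kJ/mol): Ga 29, Ge 119, As 78, Br 325.
The lowest energy released when a gaseous atom gains an electron among these belongs to Ga.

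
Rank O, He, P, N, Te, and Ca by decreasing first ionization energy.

He > N > O > P > Te > Ca

He is in period 1, group 18; N is in period 2, group 15; O is in period 2, group 16; P is in period 3, group 15; Ca is in period 4, group 2; Te is in period 5, group 16.
First ionization energy rises across a period (greater Z_eff holds electrons more tightly) and falls down a group (valence electrons are farther from the nucleus).
Neither a single period nor a single group — weigh both effects.
Te > Ca: period and group pull opposite ways; the across-period shift dominates (869 vs 590 kJ/mol).
P > Te: period and group pull opposite ways; the down-group shift dominates (1012 vs 869 kJ/mol).
O > P: relative to P, both the across-period and down-group shifts push O's first ionization energy up.
N > O: this pair runs against the simple trend — see the exception note.
He > N: both effects reinforce here, so He is clearly the higher of the two.
Note the exception: N has a higher first ionization energy than O, contrary to the simple trend — pairing an electron in O's 2p⁴ costs repulsion energy, so O ionizes more easily than half-filled N (2p³).
Tabulated first ionization energy (kJ/mol): He 2372, N 1402, O 1314, P 1012, Ca 590, Te 869.
So from highest to lowest: He > N > O > P > Te > Ca.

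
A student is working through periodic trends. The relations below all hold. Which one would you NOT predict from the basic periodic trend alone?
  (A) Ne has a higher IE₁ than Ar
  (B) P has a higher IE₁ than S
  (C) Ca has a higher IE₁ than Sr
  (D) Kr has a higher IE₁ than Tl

(B)

The general trend: IE₁ increases across a period and decreases down a group.
(A) Ne (period 2, group 18) vs Ar (period 3, group 18): the stated order agrees with the simple trend.
(B) P (period 3, group 15) vs S (period 3, group 16): the stated order contradicts the simple trend.
(C) Ca (period 4, group 2) vs Sr (period 5, group 2): the stated order agrees with the simple trend.
(D) Kr (period 4, group 18) vs Tl (period 6, group 13): the stated order agrees with the simple trend.
The exception is (B): S (3p⁴) ionizes more easily than half-filled P (3p³) because the paired 3p electron in S is pushed out by e⁻–e⁻ repulsion.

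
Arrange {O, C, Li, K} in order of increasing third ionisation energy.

K < C < O < Li

The third ionization energy removes an electron from the +2 ion. For each element: O²⁺ still has 4 valence electrons; C²⁺ still has 2 valence electrons; Li²⁺ is already 1 electron into the core; K²⁺ is already 1 electron into the core.
Usually core removal costs more than valence removal, but here the competition is close: a tightly held n=2 valence electron can cost more to remove than an n=3 core electron, so the actual values have to decide it.
Valence configurations: O²⁺ [He]2s²2p², C²⁺ [He]2s².
Approximate IE_3 values (kJ/mol): O 5300, C 4620, Li 11815, K 4420.
Hence IE_3: K < C < O < Li.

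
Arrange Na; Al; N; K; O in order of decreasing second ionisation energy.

Na, O, K, N, Al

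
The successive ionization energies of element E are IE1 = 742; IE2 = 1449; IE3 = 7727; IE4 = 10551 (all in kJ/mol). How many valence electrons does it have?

Look for the largest jump between consecutive ionization energies: IE3/IE2 ≈ 5.3, far larger than any earlier ratio.
That jump marks the point where a core electron is being removed. So the atom has 2 valence electrons.

2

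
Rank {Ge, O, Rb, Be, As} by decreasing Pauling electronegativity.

O > As > Ge > Be > Rb

EN rises left→right (higher Z_eff, smaller atoms) and falls top→bottom (larger, more shielded atoms).
Here both period and group differ, so the two effects have to be weighed against each other.
Be > Rb: both effects reinforce here, so Be is clearly the higher of the two.
Ge > Be: period and group pull opposite ways; the across-period shift dominates (2.01 vs 1.57).
As > Ge: As lies to the right of Ge in period 4, so the across-period effect alone puts As higher.
O > As: relative to As, both the across-period and down-group shifts push O's electronegativity up.
Tabulated electronegativity (Pauling): Be 1.57, O 3.44, Ge 2.01, As 2.18, Rb 0.82.
So from highest to lowest: O > As > Ge > Be > Rb.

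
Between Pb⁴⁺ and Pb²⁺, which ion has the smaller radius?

Pb⁴⁺

Both ions have Z = 82 protons, but Pb⁴⁺ has lost more electrons, so its remaining electrons feel a larger effective nuclear charge per electron and are pulled in more tightly.
Higher positive charge → smaller ion, so Pb²⁺ > Pb⁴⁺.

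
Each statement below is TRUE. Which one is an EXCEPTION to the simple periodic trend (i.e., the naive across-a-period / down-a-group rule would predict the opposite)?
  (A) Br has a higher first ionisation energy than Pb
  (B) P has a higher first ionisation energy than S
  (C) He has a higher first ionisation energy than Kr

The general trend: first ionisation energy increases across a period and decreases down a group.
(A) Br (period 4, group 17) vs Pb (period 6, group 14): the stated order agrees with the simple trend.
(B) P (period 3, group 15) vs S (period 3, group 16): the stated order contradicts the simple trend.
(C) He (period 1, group 18) vs Kr (period 4, group 18): the stated order agrees with the simple trend.
The exception is (B): S (3p⁴) ionizes more easily than half-filled P (3p³) because the paired 3p electron in S is pushed out by e⁻–e⁻ repulsion.

(B)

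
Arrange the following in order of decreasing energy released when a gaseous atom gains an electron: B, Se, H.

Se > H > B

H is in period 1, group 1; B is in period 2, group 13; Se is in period 4, group 16.
Adding an electron releases more energy for atoms nearer the top right (short of the noble gases).
These span different periods and groups, so the two trends combine.
H > B: period and group pull opposite ways; the down-group shift dominates (73 vs 27 kJ/mol).
Se > H: period and group pull opposite ways; the across-period shift dominates (195 vs 73 kJ/mol).
Tabulated electron affinity (kJ/mol): H 73, B 27, Se 195.
So from highest to lowest: Se > H > B.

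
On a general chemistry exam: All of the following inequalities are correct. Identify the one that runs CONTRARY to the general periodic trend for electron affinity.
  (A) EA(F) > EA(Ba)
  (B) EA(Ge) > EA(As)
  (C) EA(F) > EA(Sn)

(B)

The general trend: electron affinity increases across a period and decreases down a group.
(A) F (period 2, group 17) vs Ba (period 6, group 2): the stated order agrees with the simple trend.
(B) Ge (period 4, group 14) vs As (period 4, group 15): the stated order contradicts the simple trend.
(C) F (period 2, group 17) vs Sn (period 5, group 14): the stated order agrees with the simple trend.
The exception is (B): adding an electron to As's half-filled 4p³ is unfavourable, so Ge (4p²) has the more exothermic EA.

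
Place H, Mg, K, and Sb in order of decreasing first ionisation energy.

H > Sb > Mg > K

H is in period 1, group 1; Mg is in period 3, group 2; K is in period 4, group 1; Sb is in period 5, group 15.
First ionization energy rises across a period (greater Z_eff holds electrons more tightly) and falls down a group (valence electrons are farther from the nucleus).
Here both period and group differ, so the two effects have to be weighed against each other.
Mg > K: both effects reinforce here, so Mg is clearly the higher of the two.
Sb > Mg: period and group pull opposite ways; the across-period shift dominates (831 vs 738 kJ/mol).
H > Sb: the two effects oppose for this pair; the down-group effect wins (1312 vs 831 kJ/mol).
For reference (kJ/mol): H 1312, Mg 738, K 419, Sb 831.
So from highest to lowest: H > Sb > Mg > K.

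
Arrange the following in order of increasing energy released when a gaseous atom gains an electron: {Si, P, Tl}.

Tl < P < Si

Electron affinity generally becomes more exothermic across a period toward the halogens and less exothermic down a group.
Neither a single period nor a single group — weigh both effects.
P > Tl: relative to Tl, both the across-period and down-group shifts push P's electron affinity up.
Si > P: this pair runs against the simple trend — see the exception note.
Note the exception: Si has a higher electron affinity than P, contrary to the simple trend — adding an electron to P's half-filled 3p³ is unfavourable, so Si (3p²) has the more exothermic EA.
For reference (kJ/mol): Si 134, P 72, Tl 19.
So from lowest to highest: Tl < P < Si.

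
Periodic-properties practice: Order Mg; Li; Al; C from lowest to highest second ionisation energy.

IE_2 is the cost of taking one more electron from the +1 cation: Mg⁺ still has 1 valence electron; Li⁺ is the bare [He] core; Al⁺ still has 2 valence electrons; C⁺ still has 3 valence electrons.
Pulling an electron out of a noble-gas core costs far more than removing a remaining valence electron, so Li sits at the high end of IE_2.
Valence configurations: Mg⁺ [Ne]3s¹, Al⁺ [Ne]3s², C⁺ [He]2s²2p¹.
Approximate IE_2 values (kJ/mol): Mg 1451, Li 7298, Al 1817, C 2353.
Overall IE_2 order: Mg < Al < C < Li.

Mg, Al, C, Li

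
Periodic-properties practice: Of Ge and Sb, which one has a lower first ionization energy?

Removing the outermost electron gets harder across a period and easier down a group.
A diagonal step moves right (one effect) and down (the opposite effect) at once.
Sb > Ge: the two effects oppose for this pair; the across-period effect wins (831 vs 762 kJ/mol).
Approximate values (kJ/mol): Ge 762, Sb 831.
So Ge has the lower first ionization energy (Ge < Sb).

Ge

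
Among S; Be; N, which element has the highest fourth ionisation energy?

Be

The fourth ionization energy removes an electron from the +3 ion. For each element: S³⁺ still has 3 valence electrons; Be³⁺ is already 1 electron into the core; N³⁺ still has 2 valence electrons.
Pulling an electron out of a noble-gas core costs far more than removing a remaining valence electron, so Be sits at the high end of IE_4.
Valence configurations: S³⁺ [Ne]3s²3p¹, N³⁺ [He]2s².
The numbers (kJ/mol): S 4556, Be 21007, N 7475.
Hence IE_4: S < N < Be.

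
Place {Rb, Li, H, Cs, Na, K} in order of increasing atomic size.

H < Li < Na < K < Rb < Cs

Moving right in a period, electrons are added to the same shell under a stronger nuclear pull, so atoms get smaller; moving down, a new shell is opened and atoms get larger.
All are in group 1, so atomic radius increases down the group.
So from smallest to largest: H < Li < Na < K < Rb < Cs.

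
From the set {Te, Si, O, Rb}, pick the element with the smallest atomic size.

O

Atomic radius shrinks across a period as nuclear charge pulls the same shell inward, and grows down a group as new shells are added.
Here both period and group differ, so the two effects have to be weighed against each other.
Si > O: both effects reinforce here, so Si is clearly the larger of the two.
Te > Si: period and group pull opposite ways; the down-group shift dominates (136 vs 116 pm).
Rb > Te: both are in period 5; the period trend gives Rb the larger value.
Tabulated atomic radius (pm): O 63, Si 116, Rb 210, Te 136.
The smallest atomic size among these belongs to O.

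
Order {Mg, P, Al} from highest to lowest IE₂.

P > Al > Mg

After 1 electron has been removed, what remains? Mg⁺ still has 1 valence electron; P⁺ still has 4 valence electrons; Al⁺ still has 2 valence electrons.
All are still removing valence electrons, so compare the +1 ions as you would atoms: IE_2 generally rises across a period (higher Z_eff) and falls down a group (larger shell), subject to the usual subshell exceptions.
Valence configurations: Mg⁺ [Ne]3s¹, P⁺ [Ne]3s²3p², Al⁺ [Ne]3s².
Tabulated IE_2 (kJ/mol): Mg 1451, P 1907, Al 1817.
So the second ionization energies run Mg < Al < P.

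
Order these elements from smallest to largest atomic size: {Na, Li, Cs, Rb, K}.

Li is in period 2, group 1; Na is in period 3, group 1; K is in period 4, group 1; Rb is in period 5, group 1; Cs is in period 6, group 1.
Moving right in a period, electrons are added to the same shell under a stronger nuclear pull, so atoms get smaller; moving down, a new shell is opened and atoms get larger.
All are in group 1, so atomic radius increases down the group.
So from smallest to largest: Li < Na < K < Rb < Cs.

Li < Na < K < Rb < Cs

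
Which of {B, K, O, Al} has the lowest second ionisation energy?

Al

IE_2 is the cost of taking one more electron from the +1 cation: B⁺ still has 2 valence electrons; K⁺ is the bare [Ar] core; O⁺ still has 5 valence electrons; Al⁺ still has 2 valence electrons.
Usually core removal costs more than valence removal, but here the competition is close: a tightly held n=2 valence electron can cost more to remove than an n=3 core electron, so the actual values have to decide it.
Valence configurations: B⁺ [He]2s², O⁺ [He]2s²2p³, Al⁺ [Ne]3s².
The numbers (kJ/mol): B 2427, K 3052, O 3388, Al 1817.
Hence IE_2: Al < B < K < O.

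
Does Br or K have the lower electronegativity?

K is in period 4, group 1; Br is in period 4, group 17.
Electronegativity increases across a period and decreases down a group, tracking effective nuclear charge and atomic size.
All lie in period 4, so electronegativity increases left to right.
So K has the lower electronegativity (K < Br).

K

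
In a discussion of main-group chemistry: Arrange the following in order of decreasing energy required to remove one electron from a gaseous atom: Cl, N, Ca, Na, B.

N, Cl, B, Ca, Na

Across a period the outer electron is held more tightly (higher IE₁); down a group it sits in a higher shell, more shielded, and comes off more easily.
These span different periods and groups, so the two trends combine.
Ca > Na: period and group pull opposite ways; the across-period shift dominates (590 vs 496 kJ/mol).
B > Ca: both effects reinforce here, so B is clearly the higher of the two.
Cl > B: the two effects oppose for this pair; the across-period effect wins (1251 vs 801 kJ/mol).
N > Cl: the two effects oppose for this pair; the down-group effect wins (1402 vs 1251 kJ/mol).
Approximate values (kJ/mol): B 801, N 1402, Na 496, Cl 1251, Ca 590.
So from highest to lowest: N > Cl > B > Ca > Na.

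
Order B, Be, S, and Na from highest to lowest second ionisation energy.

Na > B > S > Be

The second ionization energy removes an electron from the +1 ion. For each element: B⁺ still has 2 valence electrons; Be⁺ still has 1 valence electron; S⁺ still has 5 valence electrons; Na⁺ is the bare [Ne] core.
Core electrons are held far more tightly than valence electrons, so Na tops the IE_2 order.
Valence configurations: B⁺ [He]2s², Be⁺ [He]2s¹, S⁺ [Ne]3s²3p³.
Tabulated IE_2 (kJ/mol): B 2427, Be 1757, S 2252, Na 4562.
Hence IE_2: Be < S < B < Na.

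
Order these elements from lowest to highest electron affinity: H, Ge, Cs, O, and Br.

Cs < H < Ge < O < Br

Electron affinity generally becomes more exothermic across a period toward the halogens and less exothermic down a group.
Here both period and group differ, so the two effects have to be weighed against each other.
H > Cs: they share group 1; the group trend gives H the larger value.
Ge > H: the two effects oppose for this pair; the across-period effect wins (119 vs 73 kJ/mol).
O > Ge: relative to Ge, both the across-period and down-group shifts push O's electron affinity up.
Br > O: the two effects oppose for this pair; the across-period effect wins (325 vs 141 kJ/mol).
Approximate values (kJ/mol): H 73, O 141, Ge 119, Br 325, Cs 46.
So from lowest to highest: Cs < H < Ge < O < Br.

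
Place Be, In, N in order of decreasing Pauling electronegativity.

Be is in period 2, group 2; N is in period 2, group 15; In is in period 5, group 13.
Smaller atoms with higher effective nuclear charge are more electronegative.
These span different periods and groups, so the two trends combine.
In > Be: period and group pull opposite ways; the across-period shift dominates (1.78 vs 1.57).
N > In: both effects reinforce here, so N is clearly the higher of the two.
Approximate values (Pauling): Be 1.57, N 3.04, In 1.78.
So from highest to lowest: N > In > Be.

N, In, Be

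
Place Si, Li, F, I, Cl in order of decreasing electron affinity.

Cl > F > I > Si > Li

Li is in period 2, group 1; F is in period 2, group 17; Si is in period 3, group 14; Cl is in period 3, group 17; I is in period 5, group 17.
Adding an electron releases more energy for atoms nearer the top right (short of the noble gases).
Neither a single period nor a single group — weigh both effects.
Si > Li: period and group pull opposite ways; the across-period shift dominates (134 vs 60 kJ/mol).
I > Si: period and group pull opposite ways; the across-period shift dominates (295 vs 134 kJ/mol).
F > I: F sits above I in group 17, so the down-group effect alone puts F higher.
Cl > F: this pair runs against the simple trend — see the exception note.
Note the exception: Cl has a higher electron affinity than F, contrary to the simple trend — F's small 2p subshell makes the incoming electron feel strong e⁻–e⁻ repulsion, so Cl actually releases more energy on gaining an electron.
Tabulated electron affinity (kJ/mol): Li 60, F 328, Si 134, Cl 349, I 295.
So from highest to lowest: Cl > F > I > Si > Li.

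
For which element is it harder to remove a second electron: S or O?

After 1 electron has been removed, what remains? S⁺ still has 5 valence electrons; O⁺ still has 5 valence electrons.
All are still removing valence electrons, so compare the +1 ions as you would atoms: IE_2 generally rises across a period (higher Z_eff) and falls down a group (larger shell), subject to the usual subshell exceptions.
Valence configurations: S⁺ [Ne]3s²3p³, O⁺ [He]2s²2p³.
Tabulated IE_2 (kJ/mol): S 2252, O 3388.
Putting it together, IE_2: S < O.

O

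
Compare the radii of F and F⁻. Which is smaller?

F

Forming F⁻ adds 1 electron to F. More electron–electron repulsion in the same shell, with unchanged nuclear charge, lets the cloud expand.
An anion is larger than its parent atom: F⁻ > F.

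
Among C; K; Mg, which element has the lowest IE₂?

The second ionization energy removes an electron from the +1 ion. For each element: C⁺ still has 3 valence electrons; K⁺ is the bare [Ar] core; Mg⁺ still has 1 valence electron.
Pulling an electron out of a noble-gas core costs far more than removing a remaining valence electron, so K sits at the high end of IE_2.
Valence configurations: C⁺ [He]2s²2p¹, Mg⁺ [Ne]3s¹.
The numbers (kJ/mol): C 2353, K 3052, Mg 1451.
Overall IE_2 order: Mg < C < K.

Mg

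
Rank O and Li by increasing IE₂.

O, Li

The second ionization energy removes an electron from the +1 ion. For each element: O⁺ still has 5 valence electrons; Li⁺ is the bare [He] core.
Pulling an electron out of a noble-gas core costs far more than removing a remaining valence electron, so Li sits at the high end of IE_2.
The numbers (kJ/mol): O 3388, Li 7298.
So the second ionization energies run O < Li.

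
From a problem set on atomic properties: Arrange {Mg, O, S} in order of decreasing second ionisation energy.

The second ionization energy removes an electron from the +1 ion. For each element: Mg⁺ still has 1 valence electron; O⁺ still has 5 valence electrons; S⁺ still has 5 valence electrons.
All are still removing valence electrons, so compare the +1 ions as you would atoms: IE_2 generally rises across a period (higher Z_eff) and falls down a group (larger shell), subject to the usual subshell exceptions.
Valence configurations: Mg⁺ [Ne]3s¹, O⁺ [He]2s²2p³, S⁺ [Ne]3s²3p³.
Approximate IE_2 values (kJ/mol): Mg 1451, O 3388, S 2252.
So the second ionization energies run Mg < S < O.

O, S, Mg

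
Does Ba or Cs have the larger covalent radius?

Cs

Atomic radius shrinks across a period as nuclear charge pulls the same shell inward, and grows down a group as new shells are added.
All lie in period 6, so atomic radius increases right to left.
So Cs has the larger covalent radius (Cs > Ba).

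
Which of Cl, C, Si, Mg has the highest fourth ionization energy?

Consider each +3 ion: Cl³⁺ still has 4 valence electrons; C³⁺ still has 1 valence electron; Si³⁺ still has 1 valence electron; Mg³⁺ is already 1 electron into the core.
Pulling an electron out of a noble-gas core costs far more than removing a remaining valence electron, so Mg sits at the high end of IE_4.
Valence configurations: Cl³⁺ [Ne]3s²3p², C³⁺ [He]2s¹, Si³⁺ [Ne]3s¹.
Tabulated IE_4 (kJ/mol): Cl 5159, C 6223, Si 4356, Mg 10543.
So the fourth ionization energies run Si < Cl < C < Mg.

Mg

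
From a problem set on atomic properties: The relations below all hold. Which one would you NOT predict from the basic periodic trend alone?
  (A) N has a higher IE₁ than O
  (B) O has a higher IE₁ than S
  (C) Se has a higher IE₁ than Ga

The general trend: IE₁ increases across a period and decreases down a group.
(A) N (period 2, group 15) vs O (period 2, group 16): the stated order contradicts the simple trend.
(B) O (period 2, group 16) vs S (period 3, group 16): the stated order agrees with the simple trend.
(C) Se (period 4, group 16) vs Ga (period 4, group 13): the stated order agrees with the simple trend.
The exception is (A): pairing an electron in O's 2p⁴ costs repulsion energy, so O ionizes more easily than half-filled N (2p³).

(A)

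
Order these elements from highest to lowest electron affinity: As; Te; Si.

Te, Si, As

Adding an electron releases more energy for atoms nearer the top right (short of the noble gases).
These sit on a diagonal, where the across-period and down-group effects partly cancel.
Si > As: period and group pull opposite ways; the down-group shift dominates (134 vs 78 kJ/mol).
Te > Si: period and group pull opposite ways; the across-period shift dominates (190 vs 134 kJ/mol).
For reference (kJ/mol): Si 134, As 78, Te 190.
So from highest to lowest: Te > Si > As.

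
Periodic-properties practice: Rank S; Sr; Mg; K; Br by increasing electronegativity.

K < Sr < Mg < S < Br

Mg is in period 3, group 2; S is in period 3, group 16; K is in period 4, group 1; Br is in period 4, group 17; Sr is in period 5, group 2.
Smaller atoms with higher effective nuclear charge are more electronegative.
Neither a single period nor a single group — weigh both effects.
Sr > K: the two effects oppose for this pair; the across-period effect wins (0.95 vs 0.82).
Mg > Sr: Mg sits above Sr in group 2, so the down-group effect alone puts Mg higher.
S > Mg: both are in period 3; the period trend gives S the larger value.
Br > S: the two effects oppose for this pair; the across-period effect wins (2.96 vs 2.58).
Tabulated electronegativity (Pauling): Mg 1.31, S 2.58, K 0.82, Br 2.96, Sr 0.95.
So from lowest to highest: K < Sr < Mg < S < Br.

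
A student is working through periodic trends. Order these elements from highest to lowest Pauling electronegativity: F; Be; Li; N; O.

F, O, N, Be, Li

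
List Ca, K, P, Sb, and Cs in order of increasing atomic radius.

P is in period 3, group 15; K is in period 4, group 1; Ca is in period 4, group 2; Sb is in period 5, group 15; Cs is in period 6, group 1.
Moving right in a period, electrons are added to the same shell under a stronger nuclear pull, so atoms get smaller; moving down, a new shell is opened and atoms get larger.
Neither a single period nor a single group — weigh both effects.
Sb > P: they share group 15; the group trend gives Sb the larger value.
Ca > Sb: the two effects oppose for this pair; the across-period effect wins (171 vs 140 pm).
K > Ca: both are in period 4; the period trend gives K the larger value.
Cs > K: Cs sits below K in group 1, so the down-group effect alone puts Cs larger.
Tabulated atomic radius (pm): P 111, K 196, Ca 171, Sb 140, Cs 232.
So from smallest to largest: P < Sb < Ca < K < Cs.

P < Sb < Ca < K < Cs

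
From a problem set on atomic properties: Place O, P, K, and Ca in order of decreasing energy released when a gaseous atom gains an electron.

O, P, K, Ca

O is in period 2, group 16; P is in period 3, group 15; K is in period 4, group 1; Ca is in period 4, group 2.
EA tends to increase across a period and decrease down a group, though the pattern is less regular than for IE or radius.
These span different periods and groups, so the two trends combine.
K > Ca: this pair runs against the simple trend — see the exception note.
P > K: both effects reinforce here, so P is clearly the higher of the two.
O > P: both effects reinforce here, so O is clearly the higher of the two.
Note the exception: K has a higher electron affinity than Ca, contrary to the simple trend — adding an electron to Ca (ns²) has to open a new, higher-energy np subshell, which is unfavourable.
For reference (kJ/mol): O 141, P 72, K 48, Ca 2.
So from highest to lowest: O > P > K > Ca.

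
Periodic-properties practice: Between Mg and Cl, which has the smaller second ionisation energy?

Mg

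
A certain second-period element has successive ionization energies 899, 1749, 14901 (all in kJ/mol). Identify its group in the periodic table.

Group 2

Look for the largest jump between consecutive ionization energies: IE3/IE2 ≈ 8.5, far larger than any earlier ratio.
That jump marks the point where a core electron is being removed. So the atom has 2 valence electrons.
A main-group element with 2 valence electrons is in group 2.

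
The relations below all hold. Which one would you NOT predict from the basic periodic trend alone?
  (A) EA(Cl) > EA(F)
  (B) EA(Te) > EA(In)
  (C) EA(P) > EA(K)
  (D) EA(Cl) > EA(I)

The general trend: electron affinity increases across a period and decreases down a group.
(A) Cl (period 3, group 17) vs F (period 2, group 17): the stated order contradicts the simple trend.
(B) Te (period 5, group 16) vs In (period 5, group 13): the stated order agrees with the simple trend.
(C) P (period 3, group 15) vs K (period 4, group 1): the stated order agrees with the simple trend.
(D) Cl (period 3, group 17) vs I (period 5, group 17): the stated order agrees with the simple trend.
The exception is (A): F's small 2p subshell makes the incoming electron feel strong e⁻–e⁻ repulsion, so Cl actually releases more energy on gaining an electron.

(A)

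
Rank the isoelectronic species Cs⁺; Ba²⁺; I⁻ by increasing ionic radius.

Ba²⁺ < Cs⁺ < I⁻

All of these have 54 electrons, so size is governed by nuclear charge alone: the more protons, the stronger the pull on the same electron cloud, and the smaller the ion.
Nuclear charges: Ba²⁺ (Z=56), Cs⁺ (Z=55), I⁻ (Z=53).
Smallest to largest: Ba²⁺ < Cs⁺ < I⁻.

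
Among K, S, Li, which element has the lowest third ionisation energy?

S

After 2 electrons have been removed, what remains? K²⁺ is already 1 electron into the core; S²⁺ still has 4 valence electrons; Li²⁺ is already 1 electron into the core.
Core electrons are held far more tightly than valence electrons, so K and Li top the IE_3 order.
Tabulated IE_3 (kJ/mol): K 4420, S 3357, Li 11815.
Putting it together, IE_3: S < K < Li.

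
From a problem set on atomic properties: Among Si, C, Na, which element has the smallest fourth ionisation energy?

Si

Consider each +3 ion: Si³⁺ still has 1 valence electron; C³⁺ still has 1 valence electron; Na³⁺ is already 2 electrons into the core.
Pulling an electron out of a noble-gas core costs far more than removing a remaining valence electron, so Na sits at the high end of IE_4.
Valence configurations: Si³⁺ [Ne]3s¹, C³⁺ [He]2s¹.
Tabulated IE_4 (kJ/mol): Si 4356, C 6223, Na 9543.
Overall IE_4 order: Si < C < Na.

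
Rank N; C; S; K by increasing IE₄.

S < K < C < N

The fourth ionization energy removes an electron from the +3 ion. For each element: N³⁺ still has 2 valence electrons; C³⁺ still has 1 valence electron; S³⁺ still has 3 valence electrons; K³⁺ is already 2 electrons into the core.
Usually core removal costs more than valence removal, but here the competition is close: a tightly held n=2 valence electron can cost more to remove than an n=3 core electron, so the actual values have to decide it.
Valence configurations: N³⁺ [He]2s², C³⁺ [He]2s¹, S³⁺ [Ne]3s²3p¹.
Tabulated IE_4 (kJ/mol): N 7475, C 6223, S 4556, K 5877.
Putting it together, IE_4: S < K < C < N.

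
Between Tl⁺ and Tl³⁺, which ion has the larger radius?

Both ions have Z = 81 protons, but Tl³⁺ has lost more electrons, so its remaining electrons feel a larger effective nuclear charge per electron and are pulled in more tightly.
Higher positive charge → smaller ion, so Tl⁺ > Tl³⁺.

Tl⁺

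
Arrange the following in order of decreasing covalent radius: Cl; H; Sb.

Sb > Cl > H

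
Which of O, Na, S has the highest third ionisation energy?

Na

After 2 electrons have been removed, what remains? O²⁺ still has 4 valence electrons; Na²⁺ is already 1 electron into the core; S²⁺ still has 4 valence electrons.
Core electrons are held far more tightly than valence electrons, so Na tops the IE_3 order.
Valence configurations: O²⁺ [He]2s²2p², S²⁺ [Ne]3s²3p².
Tabulated IE_3 (kJ/mol): O 5300, Na 6910, S 3357.
Hence IE_3: S < O < Na.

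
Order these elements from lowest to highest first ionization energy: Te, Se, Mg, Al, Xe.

Al < Mg < Te < Se < Xe

Mg is in period 3, group 2; Al is in period 3, group 13; Se is in period 4, group 16; Te is in period 5, group 16; Xe is in period 5, group 18.
Across a period the outer electron is held more tightly (higher IE₁); down a group it sits in a higher shell, more shielded, and comes off more easily.
These span different periods and groups, so the two trends combine.
Mg > Al: this pair runs against the simple trend — see the exception note.
Te > Mg: the two effects oppose for this pair; the across-period effect wins (869 vs 738 kJ/mol).
Se > Te: they share group 16; the group trend gives Se the larger value.
Xe > Se: the two effects oppose for this pair; the across-period effect wins (1170 vs 941 kJ/mol).
Note the exception: Mg has a higher first ionization energy than Al, contrary to the simple trend — Al's single 3p electron is easier to remove than one from Mg's filled 3s².
Tabulated first ionization energy (kJ/mol): Mg 738, Al 578, Se 941, Te 869, Xe 1170.
So from lowest to highest: Al < Mg < Te < Se < Xe.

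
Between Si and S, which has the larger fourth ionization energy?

After 3 electrons have been removed, what remains? Si³⁺ still has 1 valence electron; S³⁺ still has 3 valence electrons.
All are still removing valence electrons, so compare the +3 ions as you would atoms: IE_4 generally rises across a period (higher Z_eff) and falls down a group (larger shell), subject to the usual subshell exceptions.
Valence configurations: Si³⁺ [Ne]3s¹, S³⁺ [Ne]3s²3p¹.
Tabulated IE_4 (kJ/mol): Si 4356, S 4556.
So the fourth ionization energies run Si < S.

S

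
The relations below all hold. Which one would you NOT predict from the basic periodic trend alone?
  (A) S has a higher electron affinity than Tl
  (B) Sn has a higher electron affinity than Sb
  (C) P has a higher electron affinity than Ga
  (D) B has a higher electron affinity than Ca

(B)

The general trend: electron affinity increases across a period and decreases down a group.
(A) S (period 3, group 16) vs Tl (period 6, group 13): the stated order agrees with the simple trend.
(B) Sn (period 5, group 14) vs Sb (period 5, group 15): the stated order contradicts the simple trend.
(C) P (period 3, group 15) vs Ga (period 4, group 13): the stated order agrees with the simple trend.
(D) B (period 2, group 13) vs Ca (period 4, group 2): the stated order agrees with the simple trend.
The exception is (B): adding an electron to Sb's half-filled 5p³ is unfavourable, so Sn has the more exothermic EA.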